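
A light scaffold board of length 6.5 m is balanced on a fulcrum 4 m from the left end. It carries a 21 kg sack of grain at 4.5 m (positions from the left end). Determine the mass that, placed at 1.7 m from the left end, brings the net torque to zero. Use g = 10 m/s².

Taking torques about the fulcrum (at 4 m from the left end):
Sack of grain: 21 × 10 = 210 N down at 4.5 m → arm 0.5 m, τ = 210 × 0.5 = 105 N·m clockwise.
Net moment of known loads = 105 N·m clockwise.
An unknown mass m at 1.7 m has arm 2.3 m; its moment is m·g·2.3 counterclockwise.
For rotational equilibrium, m × 10 × 2.3 = 105, so m = 105 / (10 × 2.3) = 4.57 kg.

m ≈ 4.57 kg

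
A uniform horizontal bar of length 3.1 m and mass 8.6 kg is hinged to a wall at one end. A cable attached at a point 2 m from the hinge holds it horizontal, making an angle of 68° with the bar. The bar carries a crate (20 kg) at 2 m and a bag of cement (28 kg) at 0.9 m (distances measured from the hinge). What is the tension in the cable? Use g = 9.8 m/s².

T ≈ 415 N

About the hinge:
Beam weight: 8.6 × 9.8 = 84.28 N down at 1.55 m → arm 1.55 m, τ = 84.28 × 1.55 = 130.6 N·m clockwise.
Crate: 20 × 9.8 = 196 N down at 2 m → arm 2 m, τ = 196 × 2 = 392 N·m clockwise.
Bag of cement: 28 × 9.8 = 274.4 N down at 0.9 m → arm 0.9 m, τ = 274.4 × 0.9 = 247 N·m clockwise.
Total clockwise load moment = 769.6 N·m.
The cable tension T acts at 2 m; only its component perpendicular to the bar, T sinθ, produces torque. sin 68° = 0.9272.
Balancing moments: T × 2 × 0.9272 = 769.6, giving T = 769.6 / 1.854 = 415 N.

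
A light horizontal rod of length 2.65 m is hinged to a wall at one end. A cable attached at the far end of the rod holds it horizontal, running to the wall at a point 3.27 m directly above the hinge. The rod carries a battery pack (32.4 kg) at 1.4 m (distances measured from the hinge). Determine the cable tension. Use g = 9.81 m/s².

Sum moments about the hinge (the unknown hinge reaction has zero arm there).
Battery pack: 32.4 × 9.81 = 317.8 N down at 1.4 m → arm 1.4 m, τ = 317.8 × 1.4 = 444.9 N·m clockwise.
Total clockwise load moment = 444.9 N·m.
The cable tension T acts at 2.65 m; only its component perpendicular to the rod, T sinθ, produces torque. sinθ = h/√(h²+d²) = 3.27/√(3.27²+2.65²) = 0.7769.
Στ = 0 ⇒ T × 2.65 × 0.7769 = 444.9 ⇒ T = 444.9 / 2.059 = 216 N.

T ≈ 216 N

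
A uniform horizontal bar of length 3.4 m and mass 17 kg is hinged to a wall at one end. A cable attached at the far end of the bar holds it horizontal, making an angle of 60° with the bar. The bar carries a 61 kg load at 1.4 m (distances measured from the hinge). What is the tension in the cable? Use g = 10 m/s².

T ≈ 388 N

Choose the hinge as the axis so the unknown hinge reaction has zero arm there.
Beam weight: 17 × 10 = 170 N down at 1.7 m → arm 1.7 m, τ = 170 × 1.7 = 289 N·m clockwise.
Load: 61 × 10 = 610 N down at 1.4 m → arm 1.4 m, τ = 610 × 1.4 = 854 N·m clockwise.
Total clockwise load moment = 1143 N·m.
The cable tension T acts at 3.4 m; only its component perpendicular to the bar, T sinθ, produces torque. sin 60° = 0.866.
Στ = 0 ⇒ T × 3.4 × 0.866 = 1143 ⇒ T = 1143 / 2.944 = 388 N.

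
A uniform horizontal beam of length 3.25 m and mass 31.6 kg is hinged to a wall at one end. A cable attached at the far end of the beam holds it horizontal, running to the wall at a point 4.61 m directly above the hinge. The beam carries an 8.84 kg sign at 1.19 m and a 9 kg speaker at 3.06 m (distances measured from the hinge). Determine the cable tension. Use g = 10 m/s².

Taking torques about the hinge:
Beam weight: 31.6 × 10 = 316 N down at 1.625 m → arm 1.625 m, τ = 316 × 1.625 = 513.5 N·m clockwise.
Sign: 8.84 × 10 = 88.4 N down at 1.19 m → arm 1.19 m, τ = 88.4 × 1.19 = 105.2 N·m clockwise.
Speaker: 9 × 10 = 90 N down at 3.06 m → arm 3.06 m, τ = 90 × 3.06 = 275.4 N·m clockwise.
Total clockwise load moment = 894.1 N·m.
The cable tension T acts at 3.25 m; only its component perpendicular to the beam, T sinθ, produces torque. sinθ = h/√(h²+d²) = 4.61/√(4.61²+3.25²) = 0.8173.
Στ = 0 ⇒ T × 3.25 × 0.8173 = 894.1 ⇒ T = 894.1 / 2.656 = 337 N.

T ≈ 337 N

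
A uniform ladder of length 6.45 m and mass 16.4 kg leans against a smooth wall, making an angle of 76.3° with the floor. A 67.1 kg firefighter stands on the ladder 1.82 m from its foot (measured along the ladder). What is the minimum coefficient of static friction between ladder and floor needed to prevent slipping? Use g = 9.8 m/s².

μ_min ≈ 0.0792

About the foot of the ladder:
Ladder weight 16.4×9.8 = 160.7 N acts at 3.225 m along the ladder; its horizontal arm is 3.225·cos76.3° = 0.7638 m → τ = 122.7 N·m clockwise.
Firefighter: 67.1×9.8 = 657.6 N at 1.82 m → arm 0.431 m → τ = 283.4 N·m clockwise.
Wall normal N acts horizontally at the top; its moment arm is the height L sinθ = 6.45·sin76.3° = 6.266 m, counterclockwise.
Setting net torque to zero: N × 6.266 = 406.1 → N = 64.81 N.
ΣFx = 0 ⇒ f = N_wall = 64.81 N. ΣFy = 0 ⇒ N_floor = 818.3 N.
μ_min = f / N_floor = 64.81 / 818.3 = 0.0792.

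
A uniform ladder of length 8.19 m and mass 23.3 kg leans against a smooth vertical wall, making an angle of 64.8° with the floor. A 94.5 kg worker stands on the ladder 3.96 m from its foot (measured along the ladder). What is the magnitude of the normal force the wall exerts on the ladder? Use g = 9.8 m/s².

N_wall ≈ 264 N

Taking torques about the foot of the ladder:
Ladder weight 23.3×9.8 = 228.3 N acts at 4.095 m along the ladder; its horizontal arm is 4.095·cos64.8° = 1.744 m → τ = 398.2 N·m clockwise.
Worker: 94.5×9.8 = 926.1 N at 3.96 m → arm 1.686 m → τ = 1561 N·m clockwise.
Wall normal N acts horizontally at the top; its moment arm is the height L sinθ = 8.19·sin64.8° = 7.411 m, counterclockwise.
Balancing moments: N × 7.411 = 1959, giving N = 264 N.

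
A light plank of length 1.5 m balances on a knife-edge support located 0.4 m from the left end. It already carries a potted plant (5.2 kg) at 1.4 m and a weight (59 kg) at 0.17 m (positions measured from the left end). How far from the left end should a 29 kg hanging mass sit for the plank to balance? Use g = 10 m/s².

Choose the knife-edge support (at 0.4 m from the left end) as the axis so the support reaction has zero arm there.
Potted plant: 5.2 × 10 = 52 N down at 1.4 m → arm 1 m, τ = 52 × 1 = 52 N·m clockwise.
Weight: 59 × 10 = 590 N down at 0.17 m → arm 0.23 m, τ = 590 × 0.23 = 135.7 N·m counterclockwise.
Net moment of existing loads = 83.7 N·m counterclockwise.
The hanging mass weighs 29 × 10 = 290 N and must supply an equal clockwise moment, so its lever arm about the knife-edge support is 83.7 / 290 = 0.289 m.
That puts it at 0.4 + 0.289 = 0.689 m from the left end.

x ≈ 0.689 m from the left end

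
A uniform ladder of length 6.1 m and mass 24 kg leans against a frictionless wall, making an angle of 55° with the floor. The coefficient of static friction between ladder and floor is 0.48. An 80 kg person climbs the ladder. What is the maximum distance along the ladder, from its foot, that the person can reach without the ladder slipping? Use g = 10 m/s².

d ≈ 4.52 m

About the foot of the ladder:
Ladder weight 24×10 = 240 N acts at 3.05 m along the ladder; its horizontal arm is 3.05·cos55° = 1.749 m → τ = 419.8 N·m clockwise.
Person weight 80×10 = 800 N at distance d → arm d·cos55° → τ = 800·d·0.5736 clockwise.
Wall normal N at the top has arm L sinθ = 4.997 m counterclockwise, so Στ = 0 gives N·4.997 = 419.8 + 458.9·d.
ΣFy = 0 ⇒ N_floor = 1040 N, so the maximum friction is μ_s·N_floor = 0.48×1040 = 499.2 N. ΣFx = 0 ⇒ N_wall = f, so at the slipping point N = 499.2 N.
Substituting: 499.2×4.997 = 419.8 + 458.9·d ⇒ d = (2495 − 419.8) / 458.9 = 4.52 m.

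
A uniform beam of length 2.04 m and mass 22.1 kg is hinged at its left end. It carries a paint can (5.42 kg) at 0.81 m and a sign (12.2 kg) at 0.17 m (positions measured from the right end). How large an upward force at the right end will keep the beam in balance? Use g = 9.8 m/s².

F ≈ 250 N

Take moments about the left end.
Beam weight: 22.1 × 9.8 = 216.6 N down at 1.02 m → arm 1.02 m, τ = 216.6 × 1.02 = 220.9 N·m clockwise.
Paint can: 5.42 × 9.8 = 53.12 N down at 0.81 m → arm 1.23 m, τ = 53.12 × 1.23 = 65.34 N·m clockwise.
Sign: 12.2 × 9.8 = 119.6 N down at 0.17 m → arm 1.87 m, τ = 119.6 × 1.87 = 223.7 N·m clockwise.
Net moment of the loads = 509.9 N·m clockwise.
The upward force F acts at the right end, arm 2.04 m, giving F × 2.04 counterclockwise.
Balancing moments: F × 2.04 = 509.9, giving F = 509.9 / 2.04 = 250 N.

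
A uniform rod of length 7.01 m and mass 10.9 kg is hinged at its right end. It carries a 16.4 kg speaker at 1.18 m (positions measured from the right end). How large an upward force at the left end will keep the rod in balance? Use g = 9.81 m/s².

F ≈ 80.5 N

Taking torques about the right end:
Beam weight: 10.9 × 9.81 = 106.9 N down at 3.505 m → arm 3.505 m, τ = 106.9 × 3.505 = 374.7 N·m counterclockwise.
Speaker: 16.4 × 9.81 = 160.9 N down at 1.18 m → arm 1.18 m, τ = 160.9 × 1.18 = 189.9 N·m counterclockwise.
Net moment of the loads = 564.6 N·m counterclockwise.
The upward force F acts at the left end, arm 7.01 m, giving F × 7.01 clockwise.
Στ = 0 ⇒ F × 7.01 = 564.6 ⇒ F = 564.6 / 7.01 = 80.5 N.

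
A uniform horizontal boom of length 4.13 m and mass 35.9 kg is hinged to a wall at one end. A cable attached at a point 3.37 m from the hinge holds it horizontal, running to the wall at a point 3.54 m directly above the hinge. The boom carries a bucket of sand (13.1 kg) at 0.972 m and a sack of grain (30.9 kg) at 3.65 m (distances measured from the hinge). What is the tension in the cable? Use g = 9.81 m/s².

About the hinge:
Beam weight: 35.9 × 9.81 = 352.2 N down at 2.065 m → arm 2.065 m, τ = 352.2 × 2.065 = 727.3 N·m clockwise.
Bucket of sand: 13.1 × 9.81 = 128.5 N down at 0.972 m → arm 0.972 m, τ = 128.5 × 0.972 = 124.9 N·m clockwise.
Sack of grain: 30.9 × 9.81 = 303.1 N down at 3.65 m → arm 3.65 m, τ = 303.1 × 3.65 = 1106 N·m clockwise.
Total clockwise load moment = 1958 N·m.
The cable tension T acts at 3.37 m; only its component perpendicular to the boom, T sinθ, produces torque. sinθ = h/√(h²+d²) = 3.54/√(3.54²+3.37²) = 0.7243.
For rotational equilibrium, T × 3.37 × 0.7243 = 1958, so T = 1958 / 2.441 = 802 N.

T ≈ 802 N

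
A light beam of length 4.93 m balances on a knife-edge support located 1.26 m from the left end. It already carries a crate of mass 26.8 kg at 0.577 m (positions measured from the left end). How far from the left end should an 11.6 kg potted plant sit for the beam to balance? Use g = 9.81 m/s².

x ≈ 2.84 m from the left end

About the knife-edge support (at 1.26 m from the left end):
Crate: 26.8 × 9.81 = 262.9 N down at 0.577 m → arm 0.683 m, τ = 262.9 × 0.683 = 179.6 N·m counterclockwise.
Net moment of existing loads = 179.6 N·m counterclockwise.
The potted plant weighs 11.6 × 9.81 = 113.8 N and must supply an equal clockwise moment, so its lever arm about the knife-edge support is 179.6 / 113.8 = 1.58 m.
That puts it at 1.26 + 1.58 = 2.84 m from the left end.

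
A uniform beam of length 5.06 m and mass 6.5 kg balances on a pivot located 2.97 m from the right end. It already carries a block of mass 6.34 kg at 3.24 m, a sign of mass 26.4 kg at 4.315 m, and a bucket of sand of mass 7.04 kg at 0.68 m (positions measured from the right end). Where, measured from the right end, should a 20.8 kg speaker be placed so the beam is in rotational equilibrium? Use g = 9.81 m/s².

x ≈ 2.09 m from the right end

Taking torques about the pivot (at 2.97 m from the right end):
Beam weight: 6.5 × 9.81 = 63.77 N down at 2.53 m → arm 0.44 m, τ = 63.77 × 0.44 = 28.06 N·m clockwise.
Block: 6.34 × 9.81 = 62.2 N down at 3.24 m → arm 0.27 m, τ = 62.2 × 0.27 = 16.79 N·m counterclockwise.
Sign: 26.4 × 9.81 = 259 N down at 4.315 m → arm 1.345 m, τ = 259 × 1.345 = 348.4 N·m counterclockwise.
Bucket of sand: 7.04 × 9.81 = 69.06 N down at 0.68 m → arm 2.29 m, τ = 69.06 × 2.29 = 158.1 N·m clockwise.
Net moment of existing loads = 179 N·m counterclockwise.
The speaker weighs 20.8 × 9.81 = 204 N and must supply an equal clockwise moment, so its lever arm about the pivot is 179 / 204 = 0.877 m.
That puts it at 2.97 − 0.877 = 2.09 m from the right end.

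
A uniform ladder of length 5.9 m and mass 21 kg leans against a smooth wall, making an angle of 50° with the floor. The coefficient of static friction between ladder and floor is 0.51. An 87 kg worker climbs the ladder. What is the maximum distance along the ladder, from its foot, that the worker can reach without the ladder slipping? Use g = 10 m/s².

d ≈ 3.74 m

About the foot of the ladder:
Ladder weight 21×10 = 210 N acts at 2.95 m along the ladder; its horizontal arm is 2.95·cos50° = 1.896 m → τ = 398.2 N·m clockwise.
Worker weight 87×10 = 870 N at distance d → arm d·cos50° → τ = 870·d·0.6428 clockwise.
Wall normal N at the top has arm L sinθ = 4.52 m counterclockwise, so Στ = 0 gives N·4.52 = 398.2 + 559.2·d.
ΣFy = 0 ⇒ N_floor = 1080 N, so the maximum friction is μ_s·N_floor = 0.51×1080 = 550.8 N. ΣFx = 0 ⇒ N_wall = f, so at the slipping point N = 550.8 N.
Substituting: 550.8×4.52 = 398.2 + 559.2·d ⇒ d = (2490 − 398.2) / 559.2 = 3.74 m.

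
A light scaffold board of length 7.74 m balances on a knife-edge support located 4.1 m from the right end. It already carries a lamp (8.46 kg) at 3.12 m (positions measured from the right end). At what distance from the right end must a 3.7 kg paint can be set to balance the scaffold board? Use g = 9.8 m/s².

About the knife-edge support (at 4.1 m from the right end):
Lamp: 8.46 × 9.8 = 82.91 N down at 3.12 m → arm 0.98 m, τ = 82.91 × 0.98 = 81.25 N·m clockwise.
Net moment of existing loads = 81.25 N·m clockwise.
The paint can weighs 3.7 × 9.8 = 36.26 N and must supply an equal counterclockwise moment, so its lever arm about the knife-edge support is 81.25 / 36.26 = 2.24 m.
That puts it at 4.1 + 2.24 = 6.34 m from the right end.

x ≈ 6.34 m from the right end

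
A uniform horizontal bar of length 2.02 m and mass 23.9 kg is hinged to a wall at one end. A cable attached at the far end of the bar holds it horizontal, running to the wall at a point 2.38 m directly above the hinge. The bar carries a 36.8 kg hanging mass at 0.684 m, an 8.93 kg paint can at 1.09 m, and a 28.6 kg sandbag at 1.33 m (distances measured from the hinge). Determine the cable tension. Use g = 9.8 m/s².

Taking torques about the hinge:
Beam weight: 23.9 × 9.8 = 234.2 N down at 1.01 m → arm 1.01 m, τ = 234.2 × 1.01 = 236.5 N·m clockwise.
Hanging mass: 36.8 × 9.8 = 360.6 N down at 0.684 m → arm 0.684 m, τ = 360.6 × 0.684 = 246.7 N·m clockwise.
Paint can: 8.93 × 9.8 = 87.51 N down at 1.09 m → arm 1.09 m, τ = 87.51 × 1.09 = 95.39 N·m clockwise.
Sandbag: 28.6 × 9.8 = 280.3 N down at 1.33 m → arm 1.33 m, τ = 280.3 × 1.33 = 372.8 N·m clockwise.
Total clockwise load moment = 951.4 N·m.
The cable tension T acts at 2.02 m; only its component perpendicular to the bar, T sinθ, produces torque. sinθ = h/√(h²+d²) = 2.38/√(2.38²+2.02²) = 0.7624.
Στ = 0 ⇒ T × 2.02 × 0.7624 = 951.4 ⇒ T = 951.4 / 1.54 = 618 N.

T ≈ 618 N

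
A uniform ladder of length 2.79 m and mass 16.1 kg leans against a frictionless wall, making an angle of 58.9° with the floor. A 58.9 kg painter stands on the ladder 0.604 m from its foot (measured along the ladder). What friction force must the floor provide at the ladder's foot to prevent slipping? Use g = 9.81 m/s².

Choose the foot of the ladder as the axis so the floor normal and friction both act there and drop out.
Ladder weight 16.1×9.81 = 157.9 N acts at 1.395 m along the ladder; its horizontal arm is 1.395·cos58.9° = 0.7206 m → τ = 113.8 N·m clockwise.
Painter: 58.9×9.81 = 577.8 N at 0.604 m → arm 0.312 m → τ = 180.3 N·m clockwise.
Wall normal N acts horizontally at the top; its moment arm is the height L sinθ = 2.79·sin58.9° = 2.389 m, counterclockwise.
Setting net torque to zero: N × 2.389 = 294.1 → N = 123 N.
ΣFx = 0: friction at the foot balances the wall's push, so f = N_wall = 123 N.

f ≈ 123 N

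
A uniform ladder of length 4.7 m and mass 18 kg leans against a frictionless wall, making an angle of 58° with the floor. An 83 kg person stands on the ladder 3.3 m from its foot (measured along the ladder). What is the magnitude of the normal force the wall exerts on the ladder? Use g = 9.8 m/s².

Take moments about the foot of the ladder.
Ladder weight 18×9.8 = 176.4 N acts at 2.35 m along the ladder; its horizontal arm is 2.35·cos58° = 1.245 m → τ = 219.6 N·m clockwise.
Person: 83×9.8 = 813.4 N at 3.3 m → arm 1.749 m → τ = 1423 N·m clockwise.
Wall normal N acts horizontally at the top; its moment arm is the height L sinθ = 4.7·sin58° = 3.986 m, counterclockwise.
Στ = 0 ⇒ N × 3.986 = 1643 ⇒ N = 412 N.

N_wall ≈ 412 N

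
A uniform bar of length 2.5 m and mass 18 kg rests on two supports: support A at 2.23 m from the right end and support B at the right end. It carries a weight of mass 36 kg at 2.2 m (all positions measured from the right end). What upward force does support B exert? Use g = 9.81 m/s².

R_B ≈ 82.4 N

Choose support A as the axis so its reaction then has zero moment arm.
Beam weight: 18 × 9.81 = 176.6 N down at 1.25 m → arm 0.98 m, τ = 176.6 × 0.98 = 173.1 N·m clockwise.
Weight: 36 × 9.81 = 353.2 N down at 2.2 m → arm 0.03 m, τ = 353.2 × 0.03 = 10.6 N·m clockwise.
Net load moment about support A = 183.7 N·m clockwise.
Reaction R at support B is upward at 0 m, arm 2.23 m → moment R × 2.23 counterclockwise.
Στ = 0 ⇒ R × 2.23 = 183.7 ⇒ R = 82.4 N.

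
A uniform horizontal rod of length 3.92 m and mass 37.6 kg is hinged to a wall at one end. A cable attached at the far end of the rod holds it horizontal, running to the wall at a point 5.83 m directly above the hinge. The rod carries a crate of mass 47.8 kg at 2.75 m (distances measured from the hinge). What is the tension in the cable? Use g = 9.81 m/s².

Choose the hinge as the axis so the unknown hinge reaction has zero arm there.
Beam weight: 37.6 × 9.81 = 368.9 N down at 1.96 m → arm 1.96 m, τ = 368.9 × 1.96 = 723 N·m clockwise.
Crate: 47.8 × 9.81 = 468.9 N down at 2.75 m → arm 2.75 m, τ = 468.9 × 2.75 = 1289 N·m clockwise.
Total clockwise load moment = 2012 N·m.
The cable tension T acts at 3.92 m; only its component perpendicular to the rod, T sinθ, produces torque. sinθ = h/√(h²+d²) = 5.83/√(5.83²+3.92²) = 0.8299.
Στ = 0 ⇒ T × 3.92 × 0.8299 = 2012 ⇒ T = 2012 / 3.253 = 619 N.

T ≈ 619 N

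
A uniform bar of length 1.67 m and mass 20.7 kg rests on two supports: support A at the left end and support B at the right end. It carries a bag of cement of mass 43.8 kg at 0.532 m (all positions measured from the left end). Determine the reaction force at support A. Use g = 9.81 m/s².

About support B:
Beam weight: 20.7 × 9.81 = 203.1 N down at 0.835 m → arm 0.835 m, τ = 203.1 × 0.835 = 169.6 N·m counterclockwise.
Bag of cement: 43.8 × 9.81 = 429.7 N down at 0.532 m → arm 1.138 m, τ = 429.7 × 1.138 = 489 N·m counterclockwise.
Net load moment about support B = 658.6 N·m counterclockwise.
Reaction R at support A is upward at 0 m, arm 1.67 m → moment R × 1.67 clockwise.
For rotational equilibrium, R × 1.67 = 658.6, so R = 394 N.

R_A ≈ 394 N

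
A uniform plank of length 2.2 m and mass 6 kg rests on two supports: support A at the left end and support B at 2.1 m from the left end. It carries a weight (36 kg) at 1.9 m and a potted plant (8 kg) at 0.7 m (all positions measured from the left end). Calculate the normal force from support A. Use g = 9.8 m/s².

R_A ≈ 114 N

Taking torques about support B:
Beam weight: 6 × 9.8 = 58.8 N down at 1.1 m → arm 1 m, τ = 58.8 × 1 = 58.8 N·m counterclockwise.
Weight: 36 × 9.8 = 352.8 N down at 1.9 m → arm 0.2 m, τ = 352.8 × 0.2 = 70.56 N·m counterclockwise.
Potted plant: 8 × 9.8 = 78.4 N down at 0.7 m → arm 1.4 m, τ = 78.4 × 1.4 = 109.8 N·m counterclockwise.
Net load moment about support B = 239.2 N·m counterclockwise.
Reaction R at support A is upward at 0 m, arm 2.1 m → moment R × 2.1 clockwise.
For rotational equilibrium, R × 2.1 = 239.2, so R = 114 N.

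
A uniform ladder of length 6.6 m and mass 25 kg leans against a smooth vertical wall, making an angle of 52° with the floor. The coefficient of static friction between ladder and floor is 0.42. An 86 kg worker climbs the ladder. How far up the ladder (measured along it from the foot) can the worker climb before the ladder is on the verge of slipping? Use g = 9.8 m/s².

d ≈ 3.62 m

Choose the foot of the ladder as the axis so the floor normal and friction both act there and drop out.
Ladder weight 25×9.8 = 245 N acts at 3.3 m along the ladder; its horizontal arm is 3.3·cos52° = 2.032 m → τ = 497.8 N·m clockwise.
Worker weight 86×9.8 = 842.8 N at distance d → arm d·cos52° → τ = 842.8·d·0.6157 clockwise.
Wall normal N at the top has arm L sinθ = 5.201 m counterclockwise, so Στ = 0 gives N·5.201 = 497.8 + 518.9·d.
ΣFy = 0 ⇒ N_floor = 1088 N, so the maximum friction is μ_s·N_floor = 0.42×1088 = 457 N. ΣFx = 0 ⇒ N_wall = f, so at the slipping point N = 457 N.
Substituting: 457×5.201 = 497.8 + 518.9·d ⇒ d = (2377 − 497.8) / 518.9 = 3.62 m.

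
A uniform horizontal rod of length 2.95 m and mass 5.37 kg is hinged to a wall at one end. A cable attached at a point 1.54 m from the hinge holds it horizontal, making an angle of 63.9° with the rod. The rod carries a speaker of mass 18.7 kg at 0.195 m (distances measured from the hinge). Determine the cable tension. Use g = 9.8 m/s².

T ≈ 82 N

Sum moments about the hinge (the unknown hinge reaction has zero arm there).
Beam weight: 5.37 × 9.8 = 52.63 N down at 1.475 m → arm 1.475 m, τ = 52.63 × 1.475 = 77.63 N·m clockwise.
Speaker: 18.7 × 9.8 = 183.3 N down at 0.195 m → arm 0.195 m, τ = 183.3 × 0.195 = 35.74 N·m clockwise.
Total clockwise load moment = 113.4 N·m.
The cable tension T acts at 1.54 m; only its component perpendicular to the rod, T sinθ, produces torque. sin 63.9° = 0.898.
Balancing moments: T × 1.54 × 0.898 = 113.4, giving T = 113.4 / 1.383 = 82 N.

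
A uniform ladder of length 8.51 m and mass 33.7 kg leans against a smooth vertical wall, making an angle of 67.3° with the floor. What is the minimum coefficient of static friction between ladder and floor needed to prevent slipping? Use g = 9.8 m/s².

Sum moments about the foot of the ladder (the floor normal and friction both act there and drop out).
Ladder weight 33.7×9.8 = 330.3 N acts at 4.255 m along the ladder; its horizontal arm is 4.255·cos67.3° = 1.642 m → τ = 542.4 N·m clockwise.
Wall normal N acts horizontally at the top; its moment arm is the height L sinθ = 8.51·sin67.3° = 7.851 m, counterclockwise.
Setting net torque to zero: N × 7.851 = 542.4 → N = 69.09 N.
ΣFx = 0 ⇒ f = N_wall = 69.09 N. ΣFy = 0 ⇒ N_floor = 330.3 N.
μ_min = f / N_floor = 69.09 / 330.3 = 0.209.

μ_min ≈ 0.209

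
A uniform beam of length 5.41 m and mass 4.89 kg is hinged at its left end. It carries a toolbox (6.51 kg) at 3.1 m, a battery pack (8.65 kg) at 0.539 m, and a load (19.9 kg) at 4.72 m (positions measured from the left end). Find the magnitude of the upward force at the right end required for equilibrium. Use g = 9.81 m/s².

F ≈ 239 N

About the left end:
Beam weight: 4.89 × 9.81 = 47.97 N down at 2.705 m → arm 2.705 m, τ = 47.97 × 2.705 = 129.8 N·m clockwise.
Toolbox: 6.51 × 9.81 = 63.86 N down at 3.1 m → arm 3.1 m, τ = 63.86 × 3.1 = 198 N·m clockwise.
Battery pack: 8.65 × 9.81 = 84.86 N down at 0.539 m → arm 0.539 m, τ = 84.86 × 0.539 = 45.74 N·m clockwise.
Load: 19.9 × 9.81 = 195.2 N down at 4.72 m → arm 4.72 m, τ = 195.2 × 4.72 = 921.3 N·m clockwise.
Net moment of the loads = 1295 N·m clockwise.
The upward force F acts at the right end, arm 5.41 m, giving F × 5.41 counterclockwise.
For rotational equilibrium, F × 5.41 = 1295, so F = 1295 / 5.41 = 239 N.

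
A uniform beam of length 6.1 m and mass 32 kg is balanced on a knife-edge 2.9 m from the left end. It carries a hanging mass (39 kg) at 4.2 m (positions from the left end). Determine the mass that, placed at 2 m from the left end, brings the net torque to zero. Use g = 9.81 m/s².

About the knife-edge (at 2.9 m from the left end):
Beam weight: 32 × 9.81 = 313.9 N down at 3.05 m → arm 0.15 m, τ = 313.9 × 0.15 = 47.08 N·m clockwise.
Hanging mass: 39 × 9.81 = 382.6 N down at 4.2 m → arm 1.3 m, τ = 382.6 × 1.3 = 497.4 N·m clockwise.
Net moment of known loads = 544.5 N·m clockwise.
An unknown mass m at 2 m has arm 0.9 m; its moment is m·g·0.9 counterclockwise.
Setting net torque to zero: m × 9.81 × 0.9 = 544.5 → m = 544.5 / (9.81 × 0.9) = 61.7 kg.

m ≈ 61.7 kg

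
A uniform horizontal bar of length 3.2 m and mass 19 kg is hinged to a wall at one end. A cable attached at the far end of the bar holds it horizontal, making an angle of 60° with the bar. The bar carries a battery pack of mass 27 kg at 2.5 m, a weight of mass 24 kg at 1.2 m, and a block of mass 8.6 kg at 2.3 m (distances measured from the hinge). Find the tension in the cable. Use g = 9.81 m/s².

Take moments about the hinge.
Beam weight: 19 × 9.81 = 186.4 N down at 1.6 m → arm 1.6 m, τ = 186.4 × 1.6 = 298.2 N·m clockwise.
Battery pack: 27 × 9.81 = 264.9 N down at 2.5 m → arm 2.5 m, τ = 264.9 × 2.5 = 662.2 N·m clockwise.
Weight: 24 × 9.81 = 235.4 N down at 1.2 m → arm 1.2 m, τ = 235.4 × 1.2 = 282.5 N·m clockwise.
Block: 8.6 × 9.81 = 84.37 N down at 2.3 m → arm 2.3 m, τ = 84.37 × 2.3 = 194.1 N·m clockwise.
Total clockwise load moment = 1437 N·m.
The cable tension T acts at 3.2 m; only its component perpendicular to the bar, T sinθ, produces torque. sin 60° = 0.866.
Στ = 0 ⇒ T × 3.2 × 0.866 = 1437 ⇒ T = 1437 / 2.771 = 519 N.

T ≈ 519 N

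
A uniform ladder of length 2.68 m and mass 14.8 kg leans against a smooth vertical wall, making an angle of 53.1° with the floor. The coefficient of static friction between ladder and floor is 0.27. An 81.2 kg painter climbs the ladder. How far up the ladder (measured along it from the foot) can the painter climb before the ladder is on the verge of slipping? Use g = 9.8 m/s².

Choose the foot of the ladder as the axis so the floor normal and friction both act there and drop out.
Ladder weight 14.8×9.8 = 145 N acts at 1.34 m along the ladder; its horizontal arm is 1.34·cos53.1° = 0.8046 m → τ = 116.7 N·m clockwise.
Painter weight 81.2×9.8 = 795.8 N at distance d → arm d·cos53.1° → τ = 795.8·d·0.6004 clockwise.
Wall normal N at the top has arm L sinθ = 2.143 m counterclockwise, so Στ = 0 gives N·2.143 = 116.7 + 477.8·d.
ΣFy = 0 ⇒ N_floor = 940.8 N, so the maximum friction is μ_s·N_floor = 0.27×940.8 = 254 N. ΣFx = 0 ⇒ N_wall = f, so at the slipping point N = 254 N.
Substituting: 254×2.143 = 116.7 + 477.8·d ⇒ d = (544.3 − 116.7) / 477.8 = 0.895 m.

d ≈ 0.895 m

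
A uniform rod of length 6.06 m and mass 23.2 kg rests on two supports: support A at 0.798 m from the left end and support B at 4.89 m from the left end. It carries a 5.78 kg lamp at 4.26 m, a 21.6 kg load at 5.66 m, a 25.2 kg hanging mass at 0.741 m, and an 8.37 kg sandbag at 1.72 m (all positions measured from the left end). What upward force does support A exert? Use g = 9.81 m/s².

Choose support B as the axis so its reaction then has zero moment arm.
Beam weight: 23.2 × 9.81 = 227.6 N down at 3.03 m → arm 1.86 m, τ = 227.6 × 1.86 = 423.3 N·m counterclockwise.
Lamp: 5.78 × 9.81 = 56.7 N down at 4.26 m → arm 0.63 m, τ = 56.7 × 0.63 = 35.72 N·m counterclockwise.
Load: 21.6 × 9.81 = 211.9 N down at 5.66 m → arm 0.77 m, τ = 211.9 × 0.77 = 163.2 N·m clockwise.
Hanging mass: 25.2 × 9.81 = 247.2 N down at 0.741 m → arm 4.149 m, τ = 247.2 × 4.149 = 1026 N·m counterclockwise.
Sandbag: 8.37 × 9.81 = 82.11 N down at 1.72 m → arm 3.17 m, τ = 82.11 × 3.17 = 260.3 N·m counterclockwise.
Net load moment about support B = 1582 N·m counterclockwise.
Reaction R at support A is upward at 0.798 m, arm 4.092 m → moment R × 4.092 clockwise.
Στ = 0 ⇒ R × 4.092 = 1582 ⇒ R = 387 N.

R_A ≈ 387 N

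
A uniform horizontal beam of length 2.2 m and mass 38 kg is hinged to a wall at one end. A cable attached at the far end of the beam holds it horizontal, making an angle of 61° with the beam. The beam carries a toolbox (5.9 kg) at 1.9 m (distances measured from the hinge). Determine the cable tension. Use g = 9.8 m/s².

Take moments about the hinge.
Beam weight: 38 × 9.8 = 372.4 N down at 1.1 m → arm 1.1 m, τ = 372.4 × 1.1 = 409.6 N·m clockwise.
Toolbox: 5.9 × 9.8 = 57.82 N down at 1.9 m → arm 1.9 m, τ = 57.82 × 1.9 = 109.9 N·m clockwise.
Total clockwise load moment = 519.5 N·m.
The cable tension T acts at 2.2 m; only its component perpendicular to the beam, T sinθ, produces torque. sin 61° = 0.8746.
Στ = 0 ⇒ T × 2.2 × 0.8746 = 519.5 ⇒ T = 519.5 / 1.924 = 270 N.

T ≈ 270 N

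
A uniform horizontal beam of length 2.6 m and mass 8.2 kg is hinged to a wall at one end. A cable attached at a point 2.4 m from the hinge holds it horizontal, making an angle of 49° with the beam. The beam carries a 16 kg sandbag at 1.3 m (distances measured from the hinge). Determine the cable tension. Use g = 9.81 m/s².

Taking torques about the hinge:
Beam weight: 8.2 × 9.81 = 80.44 N down at 1.3 m → arm 1.3 m, τ = 80.44 × 1.3 = 104.6 N·m clockwise.
Sandbag: 16 × 9.81 = 157 N down at 1.3 m → arm 1.3 m, τ = 157 × 1.3 = 204.1 N·m clockwise.
Total clockwise load moment = 308.7 N·m.
The cable tension T acts at 2.4 m; only its component perpendicular to the beam, T sinθ, produces torque. sin 49° = 0.7547.
Balancing moments: T × 2.4 × 0.7547 = 308.7, giving T = 308.7 / 1.811 = 170 N.

T ≈ 170 N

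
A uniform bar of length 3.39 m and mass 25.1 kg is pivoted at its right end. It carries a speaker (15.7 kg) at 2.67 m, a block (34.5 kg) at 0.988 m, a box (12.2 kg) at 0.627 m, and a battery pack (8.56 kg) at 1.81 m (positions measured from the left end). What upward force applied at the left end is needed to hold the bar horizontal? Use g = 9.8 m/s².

F ≈ 532 N

Sum moments about the right end (the unknown pivot reaction has zero arm there).
Beam weight: 25.1 × 9.8 = 246 N down at 1.695 m → arm 1.695 m, τ = 246 × 1.695 = 417 N·m counterclockwise.
Speaker: 15.7 × 9.8 = 153.9 N down at 2.67 m → arm 0.72 m, τ = 153.9 × 0.72 = 110.8 N·m counterclockwise.
Block: 34.5 × 9.8 = 338.1 N down at 0.988 m → arm 2.402 m, τ = 338.1 × 2.402 = 812.1 N·m counterclockwise.
Box: 12.2 × 9.8 = 119.6 N down at 0.627 m → arm 2.763 m, τ = 119.6 × 2.763 = 330.5 N·m counterclockwise.
Battery pack: 8.56 × 9.8 = 83.89 N down at 1.81 m → arm 1.58 m, τ = 83.89 × 1.58 = 132.5 N·m counterclockwise.
Net moment of the loads = 1803 N·m counterclockwise.
The upward force F acts at the left end, arm 3.39 m, giving F × 3.39 clockwise.
For rotational equilibrium, F × 3.39 = 1803, so F = 1803 / 3.39 = 532 N.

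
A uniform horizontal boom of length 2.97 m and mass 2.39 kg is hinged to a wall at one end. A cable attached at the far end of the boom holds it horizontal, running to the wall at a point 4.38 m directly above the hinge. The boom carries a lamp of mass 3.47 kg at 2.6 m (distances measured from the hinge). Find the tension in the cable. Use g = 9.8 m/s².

T ≈ 50.1 N

Taking torques about the hinge:
Beam weight: 2.39 × 9.8 = 23.42 N down at 1.485 m → arm 1.485 m, τ = 23.42 × 1.485 = 34.78 N·m clockwise.
Lamp: 3.47 × 9.8 = 34.01 N down at 2.6 m → arm 2.6 m, τ = 34.01 × 2.6 = 88.43 N·m clockwise.
Total clockwise load moment = 123.2 N·m.
The cable tension T acts at 2.97 m; only its component perpendicular to the boom, T sinθ, produces torque. sinθ = h/√(h²+d²) = 4.38/√(4.38²+2.97²) = 0.8277.
Στ = 0 ⇒ T × 2.97 × 0.8277 = 123.2 ⇒ T = 123.2 / 2.458 = 50.1 N.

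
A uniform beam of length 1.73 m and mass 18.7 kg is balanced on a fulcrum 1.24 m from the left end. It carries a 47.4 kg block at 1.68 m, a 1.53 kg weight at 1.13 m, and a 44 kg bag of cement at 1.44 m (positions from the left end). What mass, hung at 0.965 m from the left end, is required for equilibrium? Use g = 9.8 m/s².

m ≈ 81.7 kg

Sum moments about the fulcrum (at 1.24 m from the left end) (the support reaction has zero arm there).
Beam weight: 18.7 × 9.8 = 183.3 N down at 0.865 m → arm 0.375 m, τ = 183.3 × 0.375 = 68.74 N·m counterclockwise.
Block: 47.4 × 9.8 = 464.5 N down at 1.68 m → arm 0.44 m, τ = 464.5 × 0.44 = 204.4 N·m clockwise.
Weight: 1.53 × 9.8 = 14.99 N down at 1.13 m → arm 0.11 m, τ = 14.99 × 0.11 = 1.649 N·m counterclockwise.
Bag of cement: 44 × 9.8 = 431.2 N down at 1.44 m → arm 0.2 m, τ = 431.2 × 0.2 = 86.24 N·m clockwise.
Net moment of known loads = 220.3 N·m clockwise.
An unknown mass m at 0.965 m has arm 0.275 m; its moment is m·g·0.275 counterclockwise.
Setting net torque to zero: m × 9.8 × 0.275 = 220.3 → m = 220.3 / (9.8 × 0.275) = 81.7 kg.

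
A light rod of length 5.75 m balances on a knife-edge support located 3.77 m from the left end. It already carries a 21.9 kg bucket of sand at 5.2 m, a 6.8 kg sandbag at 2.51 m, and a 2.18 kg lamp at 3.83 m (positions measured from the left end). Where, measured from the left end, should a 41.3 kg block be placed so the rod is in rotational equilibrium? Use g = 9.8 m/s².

x ≈ 3.22 m from the left end

About the knife-edge support (at 3.77 m from the left end):
Bucket of sand: 21.9 × 9.8 = 214.6 N down at 5.2 m → arm 1.43 m, τ = 214.6 × 1.43 = 306.9 N·m clockwise.
Sandbag: 6.8 × 9.8 = 66.64 N down at 2.51 m → arm 1.26 m, τ = 66.64 × 1.26 = 83.97 N·m counterclockwise.
Lamp: 2.18 × 9.8 = 21.36 N down at 3.83 m → arm 0.06 m, τ = 21.36 × 0.06 = 1.282 N·m clockwise.
Net moment of existing loads = 224.2 N·m clockwise.
The block weighs 41.3 × 9.8 = 404.7 N and must supply an equal counterclockwise moment, so its lever arm about the knife-edge support is 224.2 / 404.7 = 0.554 m.
That puts it at 3.77 − 0.554 = 3.22 m from the left end.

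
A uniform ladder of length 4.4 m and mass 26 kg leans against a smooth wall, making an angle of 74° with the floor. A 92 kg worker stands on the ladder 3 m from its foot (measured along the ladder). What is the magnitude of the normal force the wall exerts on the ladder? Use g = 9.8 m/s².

About the foot of the ladder:
Ladder weight 26×9.8 = 254.8 N acts at 2.2 m along the ladder; its horizontal arm is 2.2·cos74° = 0.6064 m → τ = 154.5 N·m clockwise.
Worker: 92×9.8 = 901.6 N at 3 m → arm 0.8269 m → τ = 745.5 N·m clockwise.
Wall normal N acts horizontally at the top; its moment arm is the height L sinθ = 4.4·sin74° = 4.23 m, counterclockwise.
Balancing moments: N × 4.23 = 900, giving N = 213 N.

N_wall ≈ 213 N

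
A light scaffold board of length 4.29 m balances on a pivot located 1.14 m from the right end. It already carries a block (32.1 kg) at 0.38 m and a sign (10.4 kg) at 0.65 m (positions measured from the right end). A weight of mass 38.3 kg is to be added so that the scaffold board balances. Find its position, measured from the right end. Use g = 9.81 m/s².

Taking torques about the pivot (at 1.14 m from the right end):
Block: 32.1 × 9.81 = 314.9 N down at 0.38 m → arm 0.76 m, τ = 314.9 × 0.76 = 239.3 N·m clockwise.
Sign: 10.4 × 9.81 = 102 N down at 0.65 m → arm 0.49 m, τ = 102 × 0.49 = 49.98 N·m clockwise.
Net moment of existing loads = 289.3 N·m clockwise.
The weight weighs 38.3 × 9.81 = 375.7 N and must supply an equal counterclockwise moment, so its lever arm about the pivot is 289.3 / 375.7 = 0.77 m.
That puts it at 1.14 + 0.77 = 1.91 m from the right end.

x ≈ 1.91 m from the right end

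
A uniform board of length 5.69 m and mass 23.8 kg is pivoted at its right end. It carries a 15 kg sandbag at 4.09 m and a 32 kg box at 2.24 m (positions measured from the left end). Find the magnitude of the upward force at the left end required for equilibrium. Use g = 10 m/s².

About the right end:
Beam weight: 23.8 × 10 = 238 N down at 2.845 m → arm 2.845 m, τ = 238 × 2.845 = 677.1 N·m counterclockwise.
Sandbag: 15 × 10 = 150 N down at 4.09 m → arm 1.6 m, τ = 150 × 1.6 = 240 N·m counterclockwise.
Box: 32 × 10 = 320 N down at 2.24 m → arm 3.45 m, τ = 320 × 3.45 = 1104 N·m counterclockwise.
Net moment of the loads = 2021 N·m counterclockwise.
The upward force F acts at the left end, arm 5.69 m, giving F × 5.69 clockwise.
Setting net torque to zero: F × 5.69 = 2021 → F = 2021 / 5.69 = 355 N.

F ≈ 355 N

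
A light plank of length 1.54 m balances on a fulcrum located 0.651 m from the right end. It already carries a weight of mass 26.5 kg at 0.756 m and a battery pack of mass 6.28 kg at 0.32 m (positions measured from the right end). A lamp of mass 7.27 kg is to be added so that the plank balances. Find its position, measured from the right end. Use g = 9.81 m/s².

x ≈ 0.554 m from the right end

Take moments about the fulcrum (at 0.651 m from the right end).
Weight: 26.5 × 9.81 = 260 N down at 0.756 m → arm 0.105 m, τ = 260 × 0.105 = 27.3 N·m counterclockwise.
Battery pack: 6.28 × 9.81 = 61.61 N down at 0.32 m → arm 0.331 m, τ = 61.61 × 0.331 = 20.39 N·m clockwise.
Net moment of existing loads = 6.91 N·m counterclockwise.
The lamp weighs 7.27 × 9.81 = 71.32 N and must supply an equal clockwise moment, so its lever arm about the fulcrum is 6.91 / 71.32 = 0.0969 m.
That puts it at 0.651 − 0.0969 = 0.554 m from the right end.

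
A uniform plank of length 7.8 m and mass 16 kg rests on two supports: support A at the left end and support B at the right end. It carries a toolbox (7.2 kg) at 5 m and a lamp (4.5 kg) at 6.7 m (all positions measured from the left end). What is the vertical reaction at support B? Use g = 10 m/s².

Choose support A as the axis so its reaction then has zero moment arm.
Beam weight: 16 × 10 = 160 N down at 3.9 m → arm 3.9 m, τ = 160 × 3.9 = 624 N·m clockwise.
Toolbox: 7.2 × 10 = 72 N down at 5 m → arm 5 m, τ = 72 × 5 = 360 N·m clockwise.
Lamp: 4.5 × 10 = 45 N down at 6.7 m → arm 6.7 m, τ = 45 × 6.7 = 301.5 N·m clockwise.
Net load moment about support A = 1286 N·m clockwise.
Reaction R at support B is upward at 7.8 m, arm 7.8 m → moment R × 7.8 counterclockwise.
Στ = 0 ⇒ R × 7.8 = 1286 ⇒ R = 165 N.

R_B ≈ 165 N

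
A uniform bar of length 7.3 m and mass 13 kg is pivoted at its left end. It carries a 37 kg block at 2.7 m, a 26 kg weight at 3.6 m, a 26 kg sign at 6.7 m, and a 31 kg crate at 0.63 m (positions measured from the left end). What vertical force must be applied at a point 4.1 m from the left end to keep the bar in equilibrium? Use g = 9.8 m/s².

F ≈ 1040 N

Sum moments about the left end (the unknown pivot reaction has zero arm there).
Beam weight: 13 × 9.8 = 127.4 N down at 3.65 m → arm 3.65 m, τ = 127.4 × 3.65 = 465 N·m clockwise.
Block: 37 × 9.8 = 362.6 N down at 2.7 m → arm 2.7 m, τ = 362.6 × 2.7 = 979 N·m clockwise.
Weight: 26 × 9.8 = 254.8 N down at 3.6 m → arm 3.6 m, τ = 254.8 × 3.6 = 917.3 N·m clockwise.
Sign: 26 × 9.8 = 254.8 N down at 6.7 m → arm 6.7 m, τ = 254.8 × 6.7 = 1707 N·m clockwise.
Crate: 31 × 9.8 = 303.8 N down at 0.63 m → arm 0.63 m, τ = 303.8 × 0.63 = 191.4 N·m clockwise.
Net moment of the loads = 4260 N·m clockwise.
The upward force F acts at a point 4.1 m from the left end, arm 4.1 m, giving F × 4.1 counterclockwise.
Setting net torque to zero: F × 4.1 = 4260 → F = 4260 / 4.1 = 1040 N.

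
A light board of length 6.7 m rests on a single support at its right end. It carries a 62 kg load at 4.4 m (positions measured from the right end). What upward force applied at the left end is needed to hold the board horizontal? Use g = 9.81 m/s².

F ≈ 399 N

Sum moments about the right end (the unknown pivot reaction has zero arm there).
Load: 62 × 9.81 = 608.2 N down at 4.4 m → arm 4.4 m, τ = 608.2 × 4.4 = 2676 N·m counterclockwise.
Net moment of the loads = 2676 N·m counterclockwise.
The upward force F acts at the left end, arm 6.7 m, giving F × 6.7 clockwise.
Balancing moments: F × 6.7 = 2676, giving F = 2676 / 6.7 = 399 N.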